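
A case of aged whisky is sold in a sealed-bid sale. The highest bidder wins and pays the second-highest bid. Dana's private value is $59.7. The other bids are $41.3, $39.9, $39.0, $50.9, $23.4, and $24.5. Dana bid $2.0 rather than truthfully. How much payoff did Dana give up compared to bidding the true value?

The highest competing bid is $50.9.
Bidding truthfully at $59.7: Dana has the top bid, wins, and pays the second-highest bid $50.9. Payoff = $59.7 − $50.9 = $8.8.
Bidding $2.0: the top bid is $50.9 (a rival), so Dana loses. Payoff = $0.0.
Regret = truthful payoff − actual payoff = $8.8 − $0.0 = $8.8.
This is the dominant-strategy logic: truthful bidding weakly beats any alternative.

$8.8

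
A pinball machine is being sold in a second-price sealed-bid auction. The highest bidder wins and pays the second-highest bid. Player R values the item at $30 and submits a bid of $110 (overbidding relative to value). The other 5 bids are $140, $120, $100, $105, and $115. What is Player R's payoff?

Highest competing bid: $140.
Player R's bid $110 is not the highest, so Player R loses, pays nothing, and earns zero payoff.

$0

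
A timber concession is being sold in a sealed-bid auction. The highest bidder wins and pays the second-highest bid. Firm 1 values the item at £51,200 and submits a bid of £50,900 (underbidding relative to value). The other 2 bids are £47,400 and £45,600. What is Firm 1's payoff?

Payoff = £3,800.

Highest competing bid: £47,400.
Firm 1's bid £50,900 is the highest overall, so Firm 1 wins and pays the second-highest bid, £47,400.
Payoff = value − price = £51,200 − £47,400 = £3,800.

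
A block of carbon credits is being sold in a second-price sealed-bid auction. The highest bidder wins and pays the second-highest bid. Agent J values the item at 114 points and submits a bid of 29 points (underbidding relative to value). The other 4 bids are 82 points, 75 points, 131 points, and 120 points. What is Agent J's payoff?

Highest competing bid: 131 points.
Agent J's bid 29 points is not the highest, so Agent J loses, pays nothing, and earns zero payoff.

0 points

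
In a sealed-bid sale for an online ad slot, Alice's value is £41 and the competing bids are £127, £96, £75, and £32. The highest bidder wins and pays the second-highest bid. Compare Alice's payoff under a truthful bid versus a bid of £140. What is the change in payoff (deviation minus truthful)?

-£86

The highest competing bid is £127.
Bidding truthfully at £41: the top bid is £127 (a rival), so Alice loses. Payoff = £0.
Bidding £140: Alice has the top bid, wins, and pays the second-highest bid £127. Payoff = £41 − £127 = -£86.
Change = -£86 − £0 = -£86.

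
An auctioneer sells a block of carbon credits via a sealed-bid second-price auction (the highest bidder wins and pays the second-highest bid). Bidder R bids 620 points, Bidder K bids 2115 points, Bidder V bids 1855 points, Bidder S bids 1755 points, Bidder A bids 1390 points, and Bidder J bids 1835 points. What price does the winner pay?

The winner pays 1855 points.

Ordered from highest: Bidder K 2115 points; Bidder V 1855 points; Bidder J 1835 points; Bidder S 1755 points; Bidder A 1390 points; Bidder R 620 points.
Bidder K is the highest bidder, so Bidder K wins.
Under the second-price rule, the price is the second-highest bid: 1855 points.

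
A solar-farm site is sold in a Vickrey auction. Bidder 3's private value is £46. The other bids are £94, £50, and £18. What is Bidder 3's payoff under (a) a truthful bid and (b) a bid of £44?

Truthful: £0; alternative: £0.

The highest competing bid is £94.
Bidding truthfully at £46: the top bid is £94 (a rival), so Bidder 3 loses. Payoff = £0.
Bidding £44: the top bid is £94 (a rival), so Bidder 3 loses. Payoff = £0.
The bid only affects whether you win, not the price — here both bids land on the same side of the top rival bid, so the deviation is payoff-neutral.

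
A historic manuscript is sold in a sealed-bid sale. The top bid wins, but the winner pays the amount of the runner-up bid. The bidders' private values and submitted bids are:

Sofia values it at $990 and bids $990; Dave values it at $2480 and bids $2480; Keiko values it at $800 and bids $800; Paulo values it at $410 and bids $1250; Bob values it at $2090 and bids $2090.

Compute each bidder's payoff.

Ordered from highest: Dave $2480, then Bob $2090, then Paulo $1250, then Sofia $990, then Keiko $800.
Dave has the top bid and wins; the price is the second-highest bid, $2090.
Dave's payoff = $2480 − $2090 = $390. All other bidders lose, so their payoff is 0.

Payoffs: Sofia $0, Dave $390, Keiko $0, Paulo $0, Bob $0.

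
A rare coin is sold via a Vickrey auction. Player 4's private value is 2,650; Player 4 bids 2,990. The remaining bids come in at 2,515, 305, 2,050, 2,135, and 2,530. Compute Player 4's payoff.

Highest competing bid: 2,530.
Player 4's bid 2,990 is the highest overall, so Player 4 wins and pays the second-highest bid, 2,530.
Payoff = value − price = 2,650 − 2,530 = 120.

120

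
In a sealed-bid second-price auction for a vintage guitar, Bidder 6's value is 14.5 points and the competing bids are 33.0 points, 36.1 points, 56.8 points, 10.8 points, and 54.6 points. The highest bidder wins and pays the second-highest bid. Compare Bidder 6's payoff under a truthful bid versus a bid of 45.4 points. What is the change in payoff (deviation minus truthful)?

Change in payoff: 0.0 points.

The highest competing bid is 56.8 points.
Bidding truthfully at 14.5 points: the top bid is 56.8 points (a rival), so Bidder 6 loses. Payoff = 0.0 points.
Bidding 45.4 points: the top bid is 56.8 points (a rival), so Bidder 6 loses. Payoff = 0.0 points.
Change = 0.0 points − 0.0 points = 0.0 points.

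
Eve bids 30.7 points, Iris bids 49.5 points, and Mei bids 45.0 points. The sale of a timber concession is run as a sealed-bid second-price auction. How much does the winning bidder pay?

45.0 points

Ranking the bids: Iris 49.5 points; Mei 45.0 points; Eve 30.7 points.
Iris has the highest bid, so Iris wins.
The second-highest bid is 45.0 points, so that is what Iris pays.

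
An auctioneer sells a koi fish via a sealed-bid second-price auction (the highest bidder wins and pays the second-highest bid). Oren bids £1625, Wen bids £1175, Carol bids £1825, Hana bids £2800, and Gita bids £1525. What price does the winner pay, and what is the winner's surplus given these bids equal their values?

The winner pays £1825 for a surplus of £975.

Sorted high to low: Hana £2800; Carol £1825; Oren £1625; Gita £1525; Wen £1175.
Hana is the highest bidder, so Hana wins.
Under the second-price rule, the price is the second-highest bid: £1825.
Surplus = £2800 − £1825 = £975.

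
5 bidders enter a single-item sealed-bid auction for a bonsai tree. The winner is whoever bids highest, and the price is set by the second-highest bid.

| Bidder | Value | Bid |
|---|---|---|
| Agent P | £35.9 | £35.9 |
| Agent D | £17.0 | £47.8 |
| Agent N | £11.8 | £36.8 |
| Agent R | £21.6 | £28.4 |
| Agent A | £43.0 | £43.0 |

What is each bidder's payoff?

Sorted high to low: Agent D £47.8; Agent A £43.0; Agent N £36.8; Agent P £35.9; Agent R £28.4.
Agent D has the top bid and wins; the price is the second-highest bid, £43.0.
Agent D's payoff = £17.0 − £43.0 = -£26.0. All other bidders lose, so their payoff is 0.

Payoffs: Agent P £0.0, Agent D -£26.0, Agent N £0.0, Agent R £0.0, Agent A £0.0.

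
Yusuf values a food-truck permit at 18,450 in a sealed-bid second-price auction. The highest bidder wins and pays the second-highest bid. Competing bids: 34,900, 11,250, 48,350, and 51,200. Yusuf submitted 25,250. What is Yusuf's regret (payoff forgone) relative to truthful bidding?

The highest competing bid is 51,200.
Bidding truthfully at 18,450: the top bid is 51,200 (a rival), so Yusuf loses. Payoff = 0.
Bidding 25,250: the top bid is 51,200 (a rival), so Yusuf loses. Payoff = 0.
Regret = truthful payoff − actual payoff = 0 − 0 = 0.
The bid only affects whether you win, not the price — here both bids land on the same side of the top rival bid, so the deviation is payoff-neutral.

Payoff forgone: 0.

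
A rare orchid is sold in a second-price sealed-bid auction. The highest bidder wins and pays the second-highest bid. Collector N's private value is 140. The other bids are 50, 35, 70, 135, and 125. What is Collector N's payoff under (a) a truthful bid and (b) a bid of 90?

(a) 5  (b) 0

The highest competing bid is 135.
Bidding truthfully at 140: Collector N has the top bid, wins, and pays the second-highest bid 135. Payoff = 140 − 135 = 5.
Bidding 90: the top bid is 135 (a rival), so Collector N loses. Payoff = 0.
Deviating from a truthful bid can only lose payoff in a second-price auction — never gain.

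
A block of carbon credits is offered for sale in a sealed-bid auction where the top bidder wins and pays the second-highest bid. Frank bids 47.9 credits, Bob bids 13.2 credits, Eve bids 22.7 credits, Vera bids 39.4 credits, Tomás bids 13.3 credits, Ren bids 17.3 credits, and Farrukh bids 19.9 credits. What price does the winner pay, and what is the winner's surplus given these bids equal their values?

The winner pays 39.4 credits for a surplus of 8.5 credits.

Ranking the bids: Frank 47.9 credits > Vera 39.4 credits > Eve 22.7 credits > Farrukh 19.9 credits > Ren 17.3 credits > Tomás 13.3 credits > Bob 13.2 credits.
Frank is the highest bidder, so Frank wins.
Under the second-price rule, the price is the second-highest bid: 39.4 credits.
Surplus = 47.9 credits − 39.4 credits = 8.5 credits.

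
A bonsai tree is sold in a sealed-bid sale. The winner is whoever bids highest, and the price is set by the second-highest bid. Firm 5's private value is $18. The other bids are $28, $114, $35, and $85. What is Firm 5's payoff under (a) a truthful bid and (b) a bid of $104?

(a) $0  (b) $0

The highest competing bid is $114.
Bidding truthfully at $18: the top bid is $114 (a rival), so Firm 5 loses. Payoff = $0.
Bidding $104: the top bid is $114 (a rival), so Firm 5 loses. Payoff = $0.
The bid only affects whether you win, not the price — here both bids land on the same side of the top rival bid, so the deviation is payoff-neutral.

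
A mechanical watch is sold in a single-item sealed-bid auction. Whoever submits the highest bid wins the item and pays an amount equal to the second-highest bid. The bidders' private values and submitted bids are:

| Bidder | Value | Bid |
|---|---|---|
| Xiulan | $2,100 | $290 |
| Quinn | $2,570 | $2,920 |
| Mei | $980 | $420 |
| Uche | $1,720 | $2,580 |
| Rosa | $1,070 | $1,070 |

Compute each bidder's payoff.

Payoffs: Xiulan $0, Quinn -$10, Mei $0, Uche $0, Rosa $0.

Sorted high to low: Quinn $2,920 > Uche $2,580 > Rosa $1,070 > Mei $420 > Xiulan $290.
Quinn has the top bid and wins; the price is the second-highest bid, $2,580.
Quinn's payoff = $2,570 − $2,580 = -$10. All other bidders lose, so their payoff is 0.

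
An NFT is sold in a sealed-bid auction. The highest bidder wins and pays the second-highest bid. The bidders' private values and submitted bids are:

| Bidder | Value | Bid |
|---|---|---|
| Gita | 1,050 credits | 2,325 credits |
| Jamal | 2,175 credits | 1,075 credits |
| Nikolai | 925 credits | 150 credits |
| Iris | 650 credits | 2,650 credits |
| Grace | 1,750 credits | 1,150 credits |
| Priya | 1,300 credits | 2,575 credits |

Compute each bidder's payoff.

Gita 0 credits, Jamal 0 credits, Nikolai 0 credits, Iris -1,925 credits, Grace 0 credits, Priya 0 credits.

Bids in descending order: Iris 2,650 credits, then Priya 2,575 credits, then Gita 2,325 credits, then Grace 1,150 credits, then Jamal 1,075 credits, then Nikolai 150 credits.
Iris has the top bid and wins; the price is the second-highest bid, 2,575 credits.
Iris's payoff = 650 credits − 2,575 credits = -1,925 credits. All other bidders lose, so their payoff is 0.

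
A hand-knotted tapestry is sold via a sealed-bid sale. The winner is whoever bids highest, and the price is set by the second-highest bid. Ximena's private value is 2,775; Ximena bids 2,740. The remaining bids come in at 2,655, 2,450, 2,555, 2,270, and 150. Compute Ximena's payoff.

Highest competing bid: 2,655.
Ximena's bid 2,740 is the highest overall, so Ximena wins and pays the second-highest bid, 2,655.
Payoff = value − price = 2,775 − 2,655 = 120.

Payoff = 120.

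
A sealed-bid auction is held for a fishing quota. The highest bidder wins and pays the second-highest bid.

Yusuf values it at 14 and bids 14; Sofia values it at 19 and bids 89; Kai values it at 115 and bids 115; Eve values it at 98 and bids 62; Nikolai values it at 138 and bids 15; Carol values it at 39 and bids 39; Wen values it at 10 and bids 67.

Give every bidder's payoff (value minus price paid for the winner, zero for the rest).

Ranking the bids: Kai 115; Sofia 89; Wen 67; Eve 62; Carol 39; Nikolai 15; Yusuf 14.
Kai has the top bid and wins; the price is the second-highest bid, 89.
Kai's payoff = 115 − 89 = 26. All other bidders lose, so their payoff is 0.

Payoffs: Yusuf 0, Sofia 0, Kai 26, Eve 0, Nikolai 0, Carol 0, Wen 0.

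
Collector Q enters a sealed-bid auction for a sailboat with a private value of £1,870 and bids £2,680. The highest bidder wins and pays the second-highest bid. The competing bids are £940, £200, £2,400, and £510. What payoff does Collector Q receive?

Highest competing bid: £2,400.
Collector Q's bid £2,680 is the highest overall, so Collector Q wins and pays the second-highest bid, £2,400.
Payoff = value − price = £1,870 − £2,400 = -£530.

-£530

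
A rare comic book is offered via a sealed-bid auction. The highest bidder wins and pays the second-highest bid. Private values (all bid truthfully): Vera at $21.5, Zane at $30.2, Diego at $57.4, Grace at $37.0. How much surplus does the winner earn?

Winner's surplus: $20.4.

Ranking the bids: Diego $57.4; Grace $37.0; Zane $30.2; Vera $21.5.
Diego wins with the top bid and pays the second-highest, $37.0.
Surplus = $57.4 − $37.0 = $20.4.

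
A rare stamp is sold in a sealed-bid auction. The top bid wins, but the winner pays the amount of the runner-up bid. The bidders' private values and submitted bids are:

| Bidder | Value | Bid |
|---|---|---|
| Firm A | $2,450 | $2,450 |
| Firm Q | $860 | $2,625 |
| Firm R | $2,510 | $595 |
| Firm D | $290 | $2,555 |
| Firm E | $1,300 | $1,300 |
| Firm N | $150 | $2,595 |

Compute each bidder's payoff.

Firm A $0, Firm Q -$1,735, Firm R $0, Firm D $0, Firm E $0, Firm N $0.

Bids in descending order: Firm Q $2,625; Firm N $2,595; Firm D $2,555; Firm A $2,450; Firm E $1,300; Firm R $595.
Firm Q has the top bid and wins; the price is the second-highest bid, $2,595.
Firm Q's payoff = $860 − $2,595 = -$1,735. All other bidders lose, so their payoff is 0.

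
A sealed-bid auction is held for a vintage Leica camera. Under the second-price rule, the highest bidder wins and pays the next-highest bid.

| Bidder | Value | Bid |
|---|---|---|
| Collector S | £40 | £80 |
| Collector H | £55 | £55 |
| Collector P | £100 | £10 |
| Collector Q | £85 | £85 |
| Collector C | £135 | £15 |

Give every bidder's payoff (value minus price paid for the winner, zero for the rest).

Collector S £0, Collector H £0, Collector P £0, Collector Q £5, Collector C £0.

Sorted high to low: Collector Q £85 > Collector S £80 > Collector H £55 > Collector C £15 > Collector P £10.
Collector Q has the top bid and wins; the price is the second-highest bid, £80.
Collector Q's payoff = £85 − £80 = £5. All other bidders lose, so their payoff is 0.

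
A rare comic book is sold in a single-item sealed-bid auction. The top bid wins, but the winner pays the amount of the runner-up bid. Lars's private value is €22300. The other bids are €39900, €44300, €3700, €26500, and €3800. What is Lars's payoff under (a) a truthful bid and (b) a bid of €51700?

The highest competing bid is €44300.
Bidding truthfully at €22300: the top bid is €44300 (a rival), so Lars loses. Payoff = €0.
Bidding €51700: Lars has the top bid, wins, and pays the second-highest bid €44300. Payoff = €22300 − €44300 = -€22000.

(a) €0  (b) -€22000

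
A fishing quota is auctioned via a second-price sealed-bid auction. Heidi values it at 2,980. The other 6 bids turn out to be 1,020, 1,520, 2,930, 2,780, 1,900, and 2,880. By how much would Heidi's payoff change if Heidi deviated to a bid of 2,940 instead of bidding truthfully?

The highest competing bid is 2,930.
Bidding truthfully at 2,980: Heidi has the top bid, wins, and pays the second-highest bid 2,930. Payoff = 2,980 − 2,930 = 50.
Bidding 2,940: Heidi has the top bid, wins, and pays the second-highest bid 2,930. Payoff = 2,980 − 2,930 = 50.
Change = 50 − 50 = 0.
The bid only affects whether you win, not the price — here both bids land on the same side of the top rival bid, so the deviation is payoff-neutral.

Change in payoff: 0.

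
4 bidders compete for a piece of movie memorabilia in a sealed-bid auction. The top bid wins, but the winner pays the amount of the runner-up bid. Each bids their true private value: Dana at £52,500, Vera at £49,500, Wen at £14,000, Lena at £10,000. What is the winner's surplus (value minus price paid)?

Winner's surplus: £3,000.

Sorted high to low: Dana £52,500; Vera £49,500; Wen £14,000; Lena £10,000.
Dana wins with the top bid and pays the second-highest, £49,500.
Surplus = £52,500 − £49,500 = £3,000.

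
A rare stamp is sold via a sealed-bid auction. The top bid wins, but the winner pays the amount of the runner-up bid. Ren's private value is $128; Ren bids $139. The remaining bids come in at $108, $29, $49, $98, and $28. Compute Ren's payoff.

Ren's payoff: $20.

Highest competing bid: $108.
Ren's bid $139 is the highest overall, so Ren wins and pays the second-highest bid, $108.
Payoff = value − price = $128 − $108 = $20.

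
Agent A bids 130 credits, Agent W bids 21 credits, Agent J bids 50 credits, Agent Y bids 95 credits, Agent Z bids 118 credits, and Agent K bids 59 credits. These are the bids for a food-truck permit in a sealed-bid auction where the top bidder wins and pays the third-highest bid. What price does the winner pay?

95 credits

Ranking the bids: Agent A 130 credits > Agent Z 118 credits > Agent Y 95 credits > Agent K 59 credits > Agent J 50 credits > Agent W 21 credits.
Agent A is the highest bidder, so Agent A wins.
Under the third-price rule, the price is the third-highest bid: 95 credits.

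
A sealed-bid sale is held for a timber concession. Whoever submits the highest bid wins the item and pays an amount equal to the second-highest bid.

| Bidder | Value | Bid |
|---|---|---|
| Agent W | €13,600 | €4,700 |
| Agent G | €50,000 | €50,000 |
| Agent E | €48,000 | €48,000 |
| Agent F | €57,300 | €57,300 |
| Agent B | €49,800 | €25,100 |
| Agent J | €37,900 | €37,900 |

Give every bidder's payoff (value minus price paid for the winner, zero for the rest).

Ranking the bids: Agent F €57,300, then Agent G €50,000, then Agent E €48,000, then Agent J €37,900, then Agent B €25,100, then Agent W €4,700.
Agent F has the top bid and wins; the price is the second-highest bid, €50,000.
Agent F's payoff = €57,300 − €50,000 = €7,300. All other bidders lose, so their payoff is 0.

Payoffs: Agent W €0, Agent G €0, Agent E €0, Agent F €7,300, Agent B €0, Agent J €0.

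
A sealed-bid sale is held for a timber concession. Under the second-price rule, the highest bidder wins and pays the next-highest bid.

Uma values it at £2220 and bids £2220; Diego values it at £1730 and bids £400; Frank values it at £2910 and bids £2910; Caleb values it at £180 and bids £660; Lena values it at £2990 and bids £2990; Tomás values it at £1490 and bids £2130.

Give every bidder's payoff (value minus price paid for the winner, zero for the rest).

Payoffs: Uma £0, Diego £0, Frank £0, Caleb £0, Lena £80, Tomás £0.

Ordered from highest: Lena £2990 > Frank £2910 > Uma £2220 > Tomás £2130 > Caleb £660 > Diego £400.
Lena has the top bid and wins; the price is the second-highest bid, £2910.
Lena's payoff = £2990 − £2910 = £80. All other bidders lose, so their payoff is 0.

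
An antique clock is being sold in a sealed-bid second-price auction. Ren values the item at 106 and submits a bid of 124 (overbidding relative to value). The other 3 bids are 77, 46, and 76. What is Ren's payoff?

Highest competing bid: 77.
Ren's bid 124 is the highest overall, so Ren wins and pays the second-highest bid, 77.
Payoff = value − price = 106 − 77 = 29.

Ren's payoff: 29.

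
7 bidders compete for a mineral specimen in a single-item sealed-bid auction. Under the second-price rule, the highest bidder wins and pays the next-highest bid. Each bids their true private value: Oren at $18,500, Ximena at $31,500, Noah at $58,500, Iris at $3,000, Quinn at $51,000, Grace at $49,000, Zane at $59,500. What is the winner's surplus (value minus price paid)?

Surplus = $1,000.

Sorted high to low: Zane $59,500, then Noah $58,500, then Quinn $51,000, then Grace $49,000, then Ximena $31,500, then Oren $18,500, then Iris $3,000.
Zane wins with the top bid and pays the second-highest, $58,500.
Surplus = $59,500 − $58,500 = $1,000.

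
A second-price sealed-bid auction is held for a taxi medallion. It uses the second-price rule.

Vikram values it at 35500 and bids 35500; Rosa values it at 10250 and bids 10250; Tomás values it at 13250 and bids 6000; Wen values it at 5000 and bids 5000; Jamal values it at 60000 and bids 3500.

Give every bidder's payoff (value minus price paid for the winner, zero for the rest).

Bids in descending order: Vikram 35500 > Rosa 10250 > Tomás 6000 > Wen 5000 > Jamal 3500.
Vikram has the top bid and wins; the price is the second-highest bid, 10250.
Vikram's payoff = 35500 − 10250 = 25250. All other bidders lose, so their payoff is 0.

Payoffs: Vikram 25250, Rosa 0, Tomás 0, Wen 0, Jamal 0.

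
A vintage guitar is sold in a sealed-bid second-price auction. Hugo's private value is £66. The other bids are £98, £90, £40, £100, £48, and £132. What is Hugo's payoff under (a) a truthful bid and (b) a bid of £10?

The highest competing bid is £132.
Bidding truthfully at £66: the top bid is £132 (a rival), so Hugo loses. Payoff = £0.
Bidding £10: the top bid is £132 (a rival), so Hugo loses. Payoff = £0.
The bid only affects whether you win, not the price — here both bids land on the same side of the top rival bid, so the deviation is payoff-neutral.

(a) £0  (b) £0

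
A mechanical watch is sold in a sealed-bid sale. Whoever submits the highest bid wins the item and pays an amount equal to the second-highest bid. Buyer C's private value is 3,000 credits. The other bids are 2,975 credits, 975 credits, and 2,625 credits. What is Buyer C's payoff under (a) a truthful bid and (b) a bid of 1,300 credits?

Truthful: 25 credits; alternative: 0 credits.

The highest competing bid is 2,975 credits.
Bidding truthfully at 3,000 credits: Buyer C has the top bid, wins, and pays the second-highest bid 2,975 credits. Payoff = 3,000 credits − 2,975 credits = 25 credits.
Bidding 1,300 credits: the top bid is 2,975 credits (a rival), so Buyer C loses. Payoff = 0 credits.
This is the dominant-strategy logic: truthful bidding weakly beats any alternative.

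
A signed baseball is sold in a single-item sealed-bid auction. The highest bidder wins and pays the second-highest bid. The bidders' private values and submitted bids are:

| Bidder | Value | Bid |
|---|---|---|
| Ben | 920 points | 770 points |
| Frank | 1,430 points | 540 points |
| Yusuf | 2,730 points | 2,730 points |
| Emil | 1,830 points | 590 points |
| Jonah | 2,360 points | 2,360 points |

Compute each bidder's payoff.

Ranking the bids: Yusuf 2,730 points, then Jonah 2,360 points, then Ben 770 points, then Emil 590 points, then Frank 540 points.
Yusuf has the top bid and wins; the price is the second-highest bid, 2,360 points.
Yusuf's payoff = 2,730 points − 2,360 points = 370 points. All other bidders lose, so their payoff is 0.

Payoffs: Ben 0 points, Frank 0 points, Yusuf 370 points, Emil 0 points, Jonah 0 points.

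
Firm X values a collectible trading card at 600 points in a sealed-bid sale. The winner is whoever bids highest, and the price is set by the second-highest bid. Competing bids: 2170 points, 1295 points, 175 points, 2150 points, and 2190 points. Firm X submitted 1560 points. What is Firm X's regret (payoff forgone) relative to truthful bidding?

Regret: 0 points.

The highest competing bid is 2190 points.
Bidding truthfully at 600 points: the top bid is 2190 points (a rival), so Firm X loses. Payoff = 0 points.
Bidding 1560 points: the top bid is 2190 points (a rival), so Firm X loses. Payoff = 0 points.
Regret = truthful payoff − actual payoff = 0 points − 0 points = 0 points.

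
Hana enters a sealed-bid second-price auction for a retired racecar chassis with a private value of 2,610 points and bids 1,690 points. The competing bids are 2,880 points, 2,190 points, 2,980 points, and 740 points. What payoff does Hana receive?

0 points

Highest competing bid: 2,980 points.
Hana's bid 1,690 points is not the highest, so Hana loses, pays nothing, and earns zero payoff.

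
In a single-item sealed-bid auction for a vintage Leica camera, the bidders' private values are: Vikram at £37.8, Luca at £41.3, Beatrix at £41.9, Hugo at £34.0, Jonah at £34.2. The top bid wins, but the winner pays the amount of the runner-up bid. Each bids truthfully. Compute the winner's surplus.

Sorted high to low: Beatrix £41.9, then Luca £41.3, then Vikram £37.8, then Jonah £34.2, then Hugo £34.0.
Beatrix wins with the top bid and pays the second-highest, £41.3.
Surplus = £41.9 − £41.3 = £0.6.

Surplus = £0.6.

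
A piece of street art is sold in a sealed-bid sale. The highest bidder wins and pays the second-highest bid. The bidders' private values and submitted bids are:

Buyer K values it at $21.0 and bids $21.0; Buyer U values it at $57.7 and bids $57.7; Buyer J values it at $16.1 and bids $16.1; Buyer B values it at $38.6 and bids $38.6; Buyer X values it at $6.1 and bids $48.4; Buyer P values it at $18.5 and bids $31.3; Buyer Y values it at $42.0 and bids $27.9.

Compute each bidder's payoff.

Buyer K $0.0, Buyer U $9.3, Buyer J $0.0, Buyer B $0.0, Buyer X $0.0, Buyer P $0.0, Buyer Y $0.0.

Sorted high to low: Buyer U $57.7, then Buyer X $48.4, then Buyer B $38.6, then Buyer P $31.3, then Buyer Y $27.9, then Buyer K $21.0, then Buyer J $16.1.
Buyer U has the top bid and wins; the price is the second-highest bid, $48.4.
Buyer U's payoff = $57.7 − $48.4 = $9.3. All other bidders lose, so their payoff is 0.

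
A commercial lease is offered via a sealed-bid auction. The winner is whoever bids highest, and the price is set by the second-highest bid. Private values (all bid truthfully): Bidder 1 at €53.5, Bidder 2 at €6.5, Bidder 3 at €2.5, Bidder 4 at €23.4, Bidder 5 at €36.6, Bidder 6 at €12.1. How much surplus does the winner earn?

Sorted high to low: Bidder 1 €53.5; Bidder 5 €36.6; Bidder 4 €23.4; Bidder 6 €12.1; Bidder 2 €6.5; Bidder 3 €2.5.
Bidder 1 wins with the top bid and pays the second-highest, €36.6.
Surplus = €53.5 − €36.6 = €16.9.

Winner's surplus: €16.9.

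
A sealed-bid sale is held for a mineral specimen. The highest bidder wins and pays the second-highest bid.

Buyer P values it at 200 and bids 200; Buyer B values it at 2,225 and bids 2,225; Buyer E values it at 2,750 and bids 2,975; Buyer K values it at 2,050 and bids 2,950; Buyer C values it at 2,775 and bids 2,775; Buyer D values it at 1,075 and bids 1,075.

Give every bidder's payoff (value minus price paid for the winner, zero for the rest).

Buyer P 0, Buyer B 0, Buyer E -200, Buyer K 0, Buyer C 0, Buyer D 0.

Bids in descending order: Buyer E 2,975 > Buyer K 2,950 > Buyer C 2,775 > Buyer B 2,225 > Buyer D 1,075 > Buyer P 200.
Buyer E has the top bid and wins; the price is the second-highest bid, 2,950.
Buyer E's payoff = 2,750 − 2,950 = -200. All other bidders lose, so their payoff is 0.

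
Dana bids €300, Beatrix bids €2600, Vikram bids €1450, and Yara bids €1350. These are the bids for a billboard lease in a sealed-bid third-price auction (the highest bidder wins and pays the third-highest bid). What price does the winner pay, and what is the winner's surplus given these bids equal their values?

The winner pays €1350 for a surplus of €1250.

Bids in descending order: Beatrix €2600; Vikram €1450; Yara €1350; Dana €300.
Beatrix is the highest bidder, so Beatrix wins.
Under the third-price rule, the price is the third-highest bid: €1350.
Surplus = €2600 − €1350 = €1250.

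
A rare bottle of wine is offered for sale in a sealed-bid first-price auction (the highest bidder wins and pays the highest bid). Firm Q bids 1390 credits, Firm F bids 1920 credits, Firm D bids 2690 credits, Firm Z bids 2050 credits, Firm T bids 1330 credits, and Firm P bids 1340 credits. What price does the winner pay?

Price paid: 2690 credits.

Sorted high to low: Firm D 2690 credits; Firm Z 2050 credits; Firm F 1920 credits; Firm Q 1390 credits; Firm P 1340 credits; Firm T 1330 credits.
Firm D is the highest bidder, so Firm D wins.
Under the first-price rule, the price is the highest bid: 2690 credits.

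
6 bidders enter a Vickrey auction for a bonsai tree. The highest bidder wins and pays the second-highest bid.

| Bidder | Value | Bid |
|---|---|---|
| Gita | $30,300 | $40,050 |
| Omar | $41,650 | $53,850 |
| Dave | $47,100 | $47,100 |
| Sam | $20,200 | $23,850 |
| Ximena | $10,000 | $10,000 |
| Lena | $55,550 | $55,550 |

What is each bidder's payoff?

Payoffs: Gita $0, Omar $0, Dave $0, Sam $0, Ximena $0, Lena $1,700.

Ranking the bids: Lena $55,550, then Omar $53,850, then Dave $47,100, then Gita $40,050, then Sam $23,850, then Ximena $10,000.
Lena has the top bid and wins; the price is the second-highest bid, $53,850.
Lena's payoff = $55,550 − $53,850 = $1,700. All other bidders lose, so their payoff is 0.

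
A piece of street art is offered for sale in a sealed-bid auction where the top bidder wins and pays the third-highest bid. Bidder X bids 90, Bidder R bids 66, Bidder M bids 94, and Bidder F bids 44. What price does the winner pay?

The winner pays 66.

Bids in descending order: Bidder M 94; Bidder X 90; Bidder R 66; Bidder F 44.
Bidder M is the highest bidder, so Bidder M wins.
Under the third-price rule, the price is the third-highest bid: 66.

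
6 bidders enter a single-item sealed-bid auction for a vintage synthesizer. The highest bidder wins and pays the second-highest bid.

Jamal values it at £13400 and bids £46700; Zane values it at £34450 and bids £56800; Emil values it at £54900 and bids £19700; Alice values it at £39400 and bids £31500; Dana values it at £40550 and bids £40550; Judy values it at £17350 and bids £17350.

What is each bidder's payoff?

Sorted high to low: Zane £56800, then Jamal £46700, then Dana £40550, then Alice £31500, then Emil £19700, then Judy £17350.
Zane has the top bid and wins; the price is the second-highest bid, £46700.
Zane's payoff = £34450 − £46700 = -£12250. All other bidders lose, so their payoff is 0.

Jamal £0, Zane -£12250, Emil £0, Alice £0, Dana £0, Judy £0.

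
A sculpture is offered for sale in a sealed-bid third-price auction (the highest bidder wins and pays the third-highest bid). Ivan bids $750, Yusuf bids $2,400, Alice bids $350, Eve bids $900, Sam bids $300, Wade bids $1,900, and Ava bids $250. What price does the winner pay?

Sorted high to low: Yusuf $2,400; Wade $1,900; Eve $900; Ivan $750; Alice $350; Sam $300; Ava $250.
Yusuf is the highest bidder, so Yusuf wins.
Under the third-price rule, the price is the third-highest bid: $900.

The winner pays $900.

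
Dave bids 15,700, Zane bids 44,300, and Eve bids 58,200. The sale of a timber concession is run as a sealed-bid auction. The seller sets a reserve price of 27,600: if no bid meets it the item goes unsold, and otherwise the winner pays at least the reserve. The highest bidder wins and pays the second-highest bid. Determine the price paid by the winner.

The winner pays 44,300.

Ranking the bids: Eve 58,200 > Zane 44,300 > Dave 15,700.
Eve has the highest bid, so Eve wins.
The second-highest bid is 44,300, which exceeds the reserve, so that sets the price.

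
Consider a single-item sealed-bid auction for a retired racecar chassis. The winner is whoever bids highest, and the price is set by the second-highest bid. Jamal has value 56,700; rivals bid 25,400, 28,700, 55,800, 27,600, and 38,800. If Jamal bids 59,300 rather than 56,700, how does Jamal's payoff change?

Payoff change: 0.

The highest competing bid is 55,800.
Bidding truthfully at 56,700: Jamal has the top bid, wins, and pays the second-highest bid 55,800. Payoff = 56,700 − 55,800 = 900.
Bidding 59,300: Jamal has the top bid, wins, and pays the second-highest bid 55,800. Payoff = 56,700 − 55,800 = 900.
Change = 900 − 900 = 0.
The bid only affects whether you win, not the price — here both bids land on the same side of the top rival bid, so the deviation is payoff-neutral.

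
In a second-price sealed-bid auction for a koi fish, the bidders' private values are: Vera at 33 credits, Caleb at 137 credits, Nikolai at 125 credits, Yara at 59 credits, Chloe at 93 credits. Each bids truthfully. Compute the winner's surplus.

Surplus = 12 credits.

Sorted high to low: Caleb 137 credits; Nikolai 125 credits; Chloe 93 credits; Yara 59 credits; Vera 33 credits.
Caleb wins with the top bid and pays the second-highest, 125 credits.
Surplus = 137 credits − 125 credits = 12 credits.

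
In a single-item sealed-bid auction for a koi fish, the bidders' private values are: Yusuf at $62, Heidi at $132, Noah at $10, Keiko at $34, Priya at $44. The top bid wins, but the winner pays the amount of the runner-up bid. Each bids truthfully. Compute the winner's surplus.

Ranking the bids: Heidi $132; Yusuf $62; Priya $44; Keiko $34; Noah $10.
Heidi wins with the top bid and pays the second-highest, $62.
Surplus = $132 − $62 = $70.

Surplus = $70.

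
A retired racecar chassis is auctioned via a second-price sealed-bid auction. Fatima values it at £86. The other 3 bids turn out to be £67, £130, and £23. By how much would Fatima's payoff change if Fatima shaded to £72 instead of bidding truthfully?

Payoff change: £0.

The highest competing bid is £130.
Bidding truthfully at £86: the top bid is £130 (a rival), so Fatima loses. Payoff = £0.
Bidding £72: the top bid is £130 (a rival), so Fatima loses. Payoff = £0.
Change = £0 − £0 = £0.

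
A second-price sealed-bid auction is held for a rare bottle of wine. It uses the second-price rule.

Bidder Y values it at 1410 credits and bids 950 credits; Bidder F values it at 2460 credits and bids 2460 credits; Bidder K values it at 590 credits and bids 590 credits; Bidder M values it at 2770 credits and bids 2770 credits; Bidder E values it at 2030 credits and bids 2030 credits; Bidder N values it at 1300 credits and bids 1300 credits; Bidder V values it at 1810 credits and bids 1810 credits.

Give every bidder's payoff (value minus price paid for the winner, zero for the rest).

Payoffs: Bidder Y 0 credits, Bidder F 0 credits, Bidder K 0 credits, Bidder M 310 credits, Bidder E 0 credits, Bidder N 0 credits, Bidder V 0 credits.

Bids in descending order: Bidder M 2770 credits, then Bidder F 2460 credits, then Bidder E 2030 credits, then Bidder V 1810 credits, then Bidder N 1300 credits, then Bidder Y 950 credits, then Bidder K 590 credits.
Bidder M has the top bid and wins; the price is the second-highest bid, 2460 credits.
Bidder M's payoff = 2770 credits − 2460 credits = 310 credits. All other bidders lose, so their payoff is 0.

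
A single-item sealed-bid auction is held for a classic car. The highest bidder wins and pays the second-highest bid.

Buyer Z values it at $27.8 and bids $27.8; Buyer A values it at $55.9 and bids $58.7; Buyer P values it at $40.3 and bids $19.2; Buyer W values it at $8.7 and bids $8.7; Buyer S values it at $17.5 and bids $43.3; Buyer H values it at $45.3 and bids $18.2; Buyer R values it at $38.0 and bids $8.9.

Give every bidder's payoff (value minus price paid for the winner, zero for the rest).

Payoffs: Buyer Z $0.0, Buyer A $12.6, Buyer P $0.0, Buyer W $0.0, Buyer S $0.0, Buyer H $0.0, Buyer R $0.0.

Ranking the bids: Buyer A $58.7; Buyer S $43.3; Buyer Z $27.8; Buyer P $19.2; Buyer H $18.2; Buyer R $8.9; Buyer W $8.7.
Buyer A has the top bid and wins; the price is the second-highest bid, $43.3.
Buyer A's payoff = $55.9 − $43.3 = $12.6. All other bidders lose, so their payoff is 0.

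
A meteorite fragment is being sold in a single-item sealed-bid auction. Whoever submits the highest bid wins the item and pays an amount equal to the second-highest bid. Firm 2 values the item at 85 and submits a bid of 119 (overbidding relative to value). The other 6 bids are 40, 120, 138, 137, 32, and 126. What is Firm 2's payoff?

Payoff = 0.

Highest competing bid: 138.
Firm 2's bid 119 is not the highest, so Firm 2 loses, pays nothing, and earns zero payoff.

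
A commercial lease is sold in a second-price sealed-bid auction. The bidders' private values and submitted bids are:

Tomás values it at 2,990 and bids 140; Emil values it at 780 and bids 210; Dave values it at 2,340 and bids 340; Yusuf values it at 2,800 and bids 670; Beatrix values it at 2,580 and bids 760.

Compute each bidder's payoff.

Sorted high to low: Beatrix 760 > Yusuf 670 > Dave 340 > Emil 210 > Tomás 140.
Beatrix has the top bid and wins; the price is the second-highest bid, 670.
Beatrix's payoff = 2,580 − 670 = 1,910. All other bidders lose, so their payoff is 0.

Tomás 0, Emil 0, Dave 0, Yusuf 0, Beatrix 1,910.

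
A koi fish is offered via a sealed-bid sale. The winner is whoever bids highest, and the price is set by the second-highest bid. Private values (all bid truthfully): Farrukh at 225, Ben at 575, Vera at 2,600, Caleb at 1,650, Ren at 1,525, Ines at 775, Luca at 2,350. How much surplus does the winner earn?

Bids in descending order: Vera 2,600 > Luca 2,350 > Caleb 1,650 > Ren 1,525 > Ines 775 > Ben 575 > Farrukh 225.
Vera wins with the top bid and pays the second-highest, 2,350.
Surplus = 2,600 − 2,350 = 250.

250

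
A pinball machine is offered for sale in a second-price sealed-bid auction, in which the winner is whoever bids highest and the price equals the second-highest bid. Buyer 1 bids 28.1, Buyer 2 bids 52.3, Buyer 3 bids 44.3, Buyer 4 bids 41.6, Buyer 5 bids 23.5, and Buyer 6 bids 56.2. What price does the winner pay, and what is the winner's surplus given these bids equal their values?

Price 52.3; surplus 3.9.

Bids in descending order: Buyer 6 56.2, then Buyer 2 52.3, then Buyer 3 44.3, then Buyer 4 41.6, then Buyer 1 28.1, then Buyer 5 23.5.
Buyer 6 is the highest bidder, so Buyer 6 wins.
Under the second-price rule, the price is the second-highest bid: 52.3.
Surplus = 56.2 − 52.3 = 3.9.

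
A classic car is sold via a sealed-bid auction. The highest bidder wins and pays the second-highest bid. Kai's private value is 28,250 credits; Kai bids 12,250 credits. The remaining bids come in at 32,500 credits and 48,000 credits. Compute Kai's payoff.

Highest competing bid: 48,000 credits.
Kai's bid 12,250 credits is not the highest, so Kai loses, pays nothing, and earns zero payoff.

Kai's payoff: 0 credits.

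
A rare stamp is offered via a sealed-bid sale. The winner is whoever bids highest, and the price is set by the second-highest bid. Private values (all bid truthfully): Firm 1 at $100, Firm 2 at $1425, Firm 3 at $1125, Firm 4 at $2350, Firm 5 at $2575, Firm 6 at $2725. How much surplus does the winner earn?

Surplus = $150.

Bids in descending order: Firm 6 $2725 > Firm 5 $2575 > Firm 4 $2350 > Firm 2 $1425 > Firm 3 $1125 > Firm 1 $100.
Firm 6 wins with the top bid and pays the second-highest, $2575.
Surplus = $2725 − $2575 = $150.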